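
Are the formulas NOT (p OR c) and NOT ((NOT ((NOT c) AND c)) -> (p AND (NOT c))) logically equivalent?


Compare truth tables:
c | p | φ | ψ
-------------
F | F | T | T
T | F | F | T
F | T | F | F
T | T | F | T
They differ at row 2 (c=T, p=F): φ=F but ψ=T.

No, they are not logically equivalent.


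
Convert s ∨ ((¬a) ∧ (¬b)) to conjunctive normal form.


Step 1: Distribute ∨ over ∧: s ∨ ((¬a) ∧ (¬b)) = (s ∨ (¬a)) ∧ (s ∨ (¬b)).

(s ∨ (¬a)) ∧ (s ∨ (¬b))


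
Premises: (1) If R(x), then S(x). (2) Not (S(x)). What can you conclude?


Modus tollens: from (P → Q) and ¬Q, infer ¬P.
Q = 'S(x)' is denied; since P → Q, P must also fail.

Not (R(x)).


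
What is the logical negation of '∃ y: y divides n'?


¬(∀ x: φ) = ∃ x: ¬φ, and ¬(∃ x: φ) = ∀ x: ¬φ.
Apply to the existential statement.

∀ y: ¬(y divides n)


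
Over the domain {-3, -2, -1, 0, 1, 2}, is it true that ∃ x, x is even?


Evaluate the predicate on each element: -3:F, -2:T, -1:F, 0:T, 1:F, 2:T.
Witness x = -2 satisfies the predicate.

T


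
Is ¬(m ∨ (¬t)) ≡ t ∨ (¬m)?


Compare truth tables:
m | t | φ | ψ
-------------
F | F | F | T
T | F | F | F
F | T | T | T
T | T | F | T
They differ at row 1 (m=F, t=F): φ=F but ψ=T.

No, they are not logically equivalent.


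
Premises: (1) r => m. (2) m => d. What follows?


Hypothetical syllogism: from (P → Q) and (Q → R), infer (P → R).
Chain the two implications through the shared middle term 'm'.

r => d


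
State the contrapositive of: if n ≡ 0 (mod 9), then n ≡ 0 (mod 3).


The contrapositive of (P → Q) is (¬Q → ¬P); it is logically equivalent to the original.
Here P = 'n ≡ 0 (mod 9)' and Q = 'n ≡ 0 (mod 3)'.

If not (n ≡ 0 (mod 3)), then not (n ≡ 0 (mod 9)).


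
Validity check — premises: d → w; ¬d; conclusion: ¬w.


This is denying the antecedent (fallacy). There exist truth assignments where the premises are all true but the conclusion is false.

Invalid.


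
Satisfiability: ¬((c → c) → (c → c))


Check all 2 assignments over {c}:
c | φ
-----
F | F
T | F
No assignment makes the formula true.

Unsatisfiable.


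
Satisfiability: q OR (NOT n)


Search for a satisfying assignment over {n, q}.
Try n=F, q=F: the formula evaluates to T.
A satisfying assignment exists.

Satisfiable.


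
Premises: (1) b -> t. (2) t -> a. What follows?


Hypothetical syllogism: from (P → Q) and (Q → R), infer (P → R).
Chain the two implications through the shared middle term 't'.

b -> a


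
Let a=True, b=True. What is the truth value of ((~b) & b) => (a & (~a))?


Substitute a=True, b=True:
~b = False
(~b) & b = False & True = False
~a = False
a & (~a) = True & False = False
((~b) & b) => (a & (~a)) = False => False = True

True


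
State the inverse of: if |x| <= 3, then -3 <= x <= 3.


The inverse of (P → Q) is (¬P → ¬Q). It is equivalent to the converse, not to the original.
Here P = '|x| <= 3' and Q = '-3 <= x <= 3'.

If not (|x| <= 3), then not (-3 <= x <= 3).


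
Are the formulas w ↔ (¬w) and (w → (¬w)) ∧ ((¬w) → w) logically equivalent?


Compare truth tables:
w | φ | ψ
---------
F | F | F
T | F | F
The columns φ and ψ agree on every row.

Yes, they are logically equivalent.


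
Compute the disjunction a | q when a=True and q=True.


Disjunction is false only when both operands are false.
Substitute: a=True, q=True.
True | True evaluates to True.

True


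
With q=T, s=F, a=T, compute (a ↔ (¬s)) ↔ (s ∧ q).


Substitute q=T, s=F, a=T:
¬s = T
a ↔ (¬s) = T ↔ T = T
s ∧ q = F ∧ T = F
(a ↔ (¬s)) ↔ (s ∧ q) = T ↔ F = F

F


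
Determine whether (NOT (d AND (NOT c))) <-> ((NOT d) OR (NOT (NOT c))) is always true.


Build the truth table over {c, d}:
c | d | φ
---------
F | F | T
T | F | T
F | T | T
T | T | T
Every row evaluates to true.

Yes, it is a tautology.


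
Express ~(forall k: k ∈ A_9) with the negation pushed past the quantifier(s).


¬(forall x: φ) = exists x: ¬φ, and ¬(exists x: φ) = forall x: ¬φ.
Apply to the universal statement.

exists k: ~(k ∈ A_9)


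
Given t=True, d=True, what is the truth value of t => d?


Implication is false only when antecedent is true and consequent is false.
Substitute: t=True, d=True.
True => True evaluates to True.

True


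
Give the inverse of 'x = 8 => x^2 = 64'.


The inverse of (P → Q) is (¬P → ¬Q). It is equivalent to the converse, not to the original.
Here P = 'x = 8' and Q = 'x^2 = 64'.

If not (x = 8), then not (x^2 = 64).


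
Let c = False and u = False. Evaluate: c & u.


Conjunction is true only when both operands are true.
Substitute: c=False, u=False.
False & False evaluates to False.

False


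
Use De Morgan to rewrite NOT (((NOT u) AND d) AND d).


De Morgan: the negation of a conjunction is the disjunction of the negations.
Distribute NOT across AND, flipping it to OR, and negate each literal.

(u OR (NOT d)) OR (NOT d)


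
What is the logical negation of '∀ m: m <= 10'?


¬(∀ x: φ) = ∃ x: ¬φ, and ¬(∃ x: φ) = ∀ x: ¬φ.
Apply to the universal statement.

∃ m: ¬(m <= 10)


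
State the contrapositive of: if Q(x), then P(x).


The contrapositive of (P → Q) is (¬Q → ¬P); it is logically equivalent to the original.
Here P = 'Q(x)' and Q = 'P(x)'.

If not (P(x)), then not (Q(x)).


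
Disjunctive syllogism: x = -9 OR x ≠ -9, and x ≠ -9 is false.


Disjunctive syllogism: from (P ∨ Q) and ¬P, infer Q.
One disjunct, 'x ≠ -9', is ruled out; the other must hold.

x = -9


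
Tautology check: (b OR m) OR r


Build the truth table over {b, m, r}:
b | m | r | φ
-------------
F | F | F | F
T | F | F | T
F | T | F | T
T | T | F | T
F | F | T | T
T | F | T | T
F | T | T | T
T | T | T | T
Counterexample at row 1: with b=F, m=F, r=F, the formula is F.

No, it is not a tautology.


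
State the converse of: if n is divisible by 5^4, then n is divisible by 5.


The converse of (P → Q) is (Q → P). It is not in general equivalent to the original.
Here P = 'n is divisible by 5^4' and Q = 'n is divisible by 5'.

If n is divisible by 5, then n is divisible by 5^4.


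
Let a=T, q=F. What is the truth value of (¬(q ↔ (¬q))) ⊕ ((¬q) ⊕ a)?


Substitute a=T, q=F:
¬q = T
q ↔ (¬q) = F ↔ T = F
¬(q ↔ (¬q)) = T
¬q = T
(¬q) ⊕ a = T ⊕ T = F
(¬(q ↔ (¬q))) ⊕ ((¬q) ⊕ a) = T ⊕ F = T

T


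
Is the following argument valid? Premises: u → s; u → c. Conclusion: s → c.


This is (no valid rule). There exist truth assignments where the premises are all true but the conclusion is false.

Invalid.


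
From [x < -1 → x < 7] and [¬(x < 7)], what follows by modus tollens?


Modus tollens: from (P → Q) and ¬Q, infer ¬P.
Q = 'x < 7' is denied; since P → Q, P must also fail.

Not (x < -1).


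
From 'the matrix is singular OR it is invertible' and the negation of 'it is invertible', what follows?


Disjunctive syllogism: from (P ∨ Q) and ¬P, infer Q.
One disjunct, 'it is invertible', is ruled out; the other must hold.

the matrix is singular


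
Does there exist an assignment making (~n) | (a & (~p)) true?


Search for a satisfying assignment over {a, n, p}.
Try a=False, n=False, p=False: the formula evaluates to True.
A satisfying assignment exists.

Satisfiable.


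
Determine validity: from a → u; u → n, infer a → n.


This matches the form of hypothetical syllogism: the conclusion follows in every model of the premises.

Valid.


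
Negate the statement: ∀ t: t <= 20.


¬(∀ x: φ) = ∃ x: ¬φ, and ¬(∃ x: φ) = ∀ x: ¬φ.
Apply to the universal statement.

∃ t: ¬(t <= 20)


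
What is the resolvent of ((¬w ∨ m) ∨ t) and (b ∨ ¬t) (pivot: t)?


The clauses contain complementary literals t and ¬t.
Resolution eliminates this pair and disjoins the remaining literals (merging duplicates).

((¬w ∨ m) ∨ b)


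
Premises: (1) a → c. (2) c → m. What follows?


Hypothetical syllogism: from (P → Q) and (Q → R), infer (P → R).
Chain the two implications through the shared middle term 'c'.

a → m


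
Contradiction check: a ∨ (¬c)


Truth table over {a, c}:
a | c | φ
---------
F | F | T
T | F | T
F | T | F
T | T | T
Satisfying assignment at row 1: a=F, c=F gives T.

No, it is not a contradiction.


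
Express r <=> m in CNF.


Step 1: Rewrite r ↔ m as (r → m) ∧ (m → r).
Step 2: Rewrite each implication as a disjunction.

((~r) | m) & ((~m) | r)


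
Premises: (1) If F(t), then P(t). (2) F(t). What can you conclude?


Modus ponens: from (P → Q) and P, infer Q.
P = 'F(t)' is asserted, and P → Q holds, so Q follows.

P(t).


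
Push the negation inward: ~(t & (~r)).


De Morgan: the negation of a conjunction is the disjunction of the negations.
Distribute ~ across &, flipping it to |, and negate each literal.

(~t) | r


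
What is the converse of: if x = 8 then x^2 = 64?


The converse of (P → Q) is (Q → P). It is not in general equivalent to the original.
Here P = 'x = 8' and Q = 'x^2 = 64'.

If x^2 = 64, then x = 8.


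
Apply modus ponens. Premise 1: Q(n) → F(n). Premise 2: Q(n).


Modus ponens: from (P → Q) and P, infer Q.
P = 'Q(n)' is asserted, and P → Q holds, so Q follows.

F(n).


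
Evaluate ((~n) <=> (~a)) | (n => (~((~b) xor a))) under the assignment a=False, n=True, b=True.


Substitute a=False, n=True, b=True:
~n = False
~a = True
(~n) <=> (~a) = False <=> True = False
~b = False
(~b) xor a = False xor False = False
~((~b) xor a) = True
n => (~((~b) xor a)) = True => True = True
((~n) <=> (~a)) | (n => (~((~b) xor a))) = False | True = True

True


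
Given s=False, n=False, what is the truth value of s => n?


Implication is false only when antecedent is true and consequent is false.
Substitute: s=False, n=False.
False => False evaluates to True.

True


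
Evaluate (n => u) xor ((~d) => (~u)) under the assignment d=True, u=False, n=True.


Substitute d=True, u=False, n=True:
n => u = True => False = False
~d = False
~u = True
(~d) => (~u) = False => True = True
(n => u) xor ((~d) => (~u)) = False xor True = True

True


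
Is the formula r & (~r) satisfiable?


Check all 2 assignments over {r}:
r | φ
-----
False | False
True | False
No assignment makes the formula true.

Unsatisfiable.


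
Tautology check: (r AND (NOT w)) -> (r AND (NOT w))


Build the truth table over {r, w}:
r | w | φ
---------
F | F | T
T | F | T
F | T | T
T | T | T
Every row evaluates to true.

Yes, it is a tautology.


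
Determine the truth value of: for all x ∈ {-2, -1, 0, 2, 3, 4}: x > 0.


Evaluate the predicate on each element: -2:F, -1:F, 0:F, 2:T, 3:T, 4:T.
Counterexample x = -2 fails the predicate.

F


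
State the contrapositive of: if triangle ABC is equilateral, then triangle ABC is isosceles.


The contrapositive of (P → Q) is (¬Q → ¬P); it is logically equivalent to the original.
Here P = 'triangle ABC is equilateral' and Q = 'triangle ABC is isosceles'.

If not (triangle ABC is isosceles), then not (triangle ABC is equilateral).


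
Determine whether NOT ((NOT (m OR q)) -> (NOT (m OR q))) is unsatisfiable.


Truth table over {m, q}:
m | q | φ
---------
F | F | F
T | F | F
F | T | F
T | T | F
Every row is false.

Yes, it is a contradiction.


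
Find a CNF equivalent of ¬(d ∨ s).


Step 1: Apply De Morgan: ¬(d ∨ s) = ¬d ∧ ¬s.

(¬d) ∧ (¬s)


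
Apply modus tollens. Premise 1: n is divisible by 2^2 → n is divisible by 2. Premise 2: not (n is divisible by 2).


Modus tollens: from (P → Q) and ¬Q, infer ¬P.
Q = 'n is divisible by 2' is denied; since P → Q, P must also fail.

Not (n is divisible by 2^2).


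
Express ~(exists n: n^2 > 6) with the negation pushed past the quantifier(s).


¬(forall x: φ) = exists x: ¬φ, and ¬(exists x: φ) = forall x: ¬φ.
Apply to the existential statement.

forall n: ~(n^2 > 6)


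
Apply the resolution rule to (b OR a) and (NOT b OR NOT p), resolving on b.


The clauses contain complementary literals b and NOTb.
Resolution eliminates this pair and disjoins the remaining literals (merging duplicates).

(a OR NOT p)


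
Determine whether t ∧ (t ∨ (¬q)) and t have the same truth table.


Compare truth tables:
q | t | φ | ψ
-------------
F | F | F | F
T | F | F | F
F | T | T | T
T | T | T | T
The columns φ and ψ agree on every row.

Yes, they are logically equivalent.


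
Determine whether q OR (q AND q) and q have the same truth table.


Compare truth tables:
q | φ | ψ
---------
F | F | F
T | T | T
The columns φ and ψ agree on every row.

Yes, they are logically equivalent.


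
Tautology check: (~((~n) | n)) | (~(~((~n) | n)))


Build the truth table over {n}:
n | φ
-----
False | True
True | True
Every row evaluates to true.

Yes, it is a tautology.


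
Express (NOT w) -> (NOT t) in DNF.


Step 1: Rewrite (¬w) → (¬t) as ¬(¬w) ∨ (¬t).
Step 2: Eliminate any double negations (¬¬X = X).

w OR (NOT t)


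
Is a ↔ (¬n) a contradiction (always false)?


Truth table over {a, n}:
a | n | φ
---------
F | F | F
T | F | T
F | T | T
T | T | F
Satisfying assignment at row 2: a=T, n=F gives T.

No, it is not a contradiction.


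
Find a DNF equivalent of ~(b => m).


Step 1: Rewrite implication then negate: ¬(¬b ∨ m) = b ∧ ¬m.

b & (~m)


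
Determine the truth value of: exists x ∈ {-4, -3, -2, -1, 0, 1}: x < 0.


Evaluate the predicate on each element: -4:True, -3:True, -2:True, -1:True, 0:False, 1:False.
Witness x = -4 satisfies the predicate.

True


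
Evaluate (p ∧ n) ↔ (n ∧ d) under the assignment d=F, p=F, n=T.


Substitute d=F, p=F, n=T:
p ∧ n = F ∧ T = F
n ∧ d = T ∧ F = F
(p ∧ n) ↔ (n ∧ d) = F ↔ F = T

T


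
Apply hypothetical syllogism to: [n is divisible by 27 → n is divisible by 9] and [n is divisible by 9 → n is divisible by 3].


Hypothetical syllogism: from (P → Q) and (Q → R), infer (P → R).
Chain the two implications through the shared middle term 'n is divisible by 9'.

n is divisible by 27 → n is divisible by 3


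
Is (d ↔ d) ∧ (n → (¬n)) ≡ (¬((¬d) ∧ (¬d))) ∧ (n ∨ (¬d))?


Compare truth tables:
d | n | φ | ψ
-------------
F | F | T | F
T | F | T | F
F | T | F | F
T | T | F | T
They differ at row 1 (d=F, n=F): φ=T but ψ=F.

No, they are not logically equivalent.


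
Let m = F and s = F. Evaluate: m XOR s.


Exclusive or is true when exactly one operand is true.
Substitute: m=F, s=F.
F XOR F evaluates to F.

F


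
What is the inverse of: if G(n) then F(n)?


The inverse of (P → Q) is (¬P → ¬Q). It is equivalent to the converse, not to the original.
Here P = 'G(n)' and Q = 'F(n)'.

If not (G(n)), then not (F(n)).


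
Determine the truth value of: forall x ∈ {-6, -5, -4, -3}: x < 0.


Evaluate the predicate on each element: -6:True, -5:True, -4:True, -3:True.
Every element satisfies the predicate.

True


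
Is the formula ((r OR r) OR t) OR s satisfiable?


Search for a satisfying assignment over {r, s, t}.
Try r=T, s=F, t=F: the formula evaluates to T.
A satisfying assignment exists.

Satisfiable.


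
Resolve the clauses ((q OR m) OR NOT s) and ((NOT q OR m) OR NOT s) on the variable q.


The clauses contain complementary literals q and NOTq.
Resolution eliminates this pair and disjoins the remaining literals (merging duplicates).

(NOT s OR m)


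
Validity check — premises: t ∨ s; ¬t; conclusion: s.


This matches the form of disjunctive syllogism: the conclusion follows in every model of the premises.

Valid.


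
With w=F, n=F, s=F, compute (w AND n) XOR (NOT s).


Substitute w=F, n=F, s=F:
w AND n = F AND F = F
NOT s = T
(w AND n) XOR (NOT s) = F XOR T = T

T


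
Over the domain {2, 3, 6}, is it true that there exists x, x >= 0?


Evaluate the predicate on each element: 2:T, 3:T, 6:T.
Witness x = 2 satisfies the predicate.

T


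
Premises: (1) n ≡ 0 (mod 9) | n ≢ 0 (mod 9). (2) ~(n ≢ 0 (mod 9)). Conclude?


Disjunctive syllogism: from (P ∨ Q) and ¬P, infer Q.
One disjunct, 'n ≢ 0 (mod 9)', is ruled out; the other must hold.

n ≡ 0 (mod 9)


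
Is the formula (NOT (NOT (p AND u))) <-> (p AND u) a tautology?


Build the truth table over {p, u}:
p | u | φ
---------
F | F | T
T | F | T
F | T | T
T | T | T
Every row evaluates to true.

Yes, it is a tautology.


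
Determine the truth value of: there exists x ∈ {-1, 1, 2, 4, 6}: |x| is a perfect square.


Evaluate the predicate on each element: -1:T, 1:T, 2:F, 4:T, 6:F.
Witness x = -1 satisfies the predicate.

T


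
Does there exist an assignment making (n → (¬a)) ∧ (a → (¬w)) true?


Search for a satisfying assignment over {a, n, w}.
Try a=F, n=F, w=F: the formula evaluates to T.
A satisfying assignment exists.

Satisfiable.


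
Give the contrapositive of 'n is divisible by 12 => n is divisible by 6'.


The contrapositive of (P → Q) is (¬Q → ¬P); it is logically equivalent to the original.
Here P = 'n is divisible by 12' and Q = 'n is divisible by 6'.

If not (n is divisible by 6), then not (n is divisible by 12).


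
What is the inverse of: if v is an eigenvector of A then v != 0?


The inverse of (P → Q) is (¬P → ¬Q). It is equivalent to the converse, not to the original.
Here P = 'v is an eigenvector of A' and Q = 'v != 0'.

If not (v is an eigenvector of A), then not (v != 0).


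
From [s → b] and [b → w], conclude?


Hypothetical syllogism: from (P → Q) and (Q → R), infer (P → R).
Chain the two implications through the shared middle term 'b'.

s → w


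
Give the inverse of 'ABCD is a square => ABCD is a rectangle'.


The inverse of (P → Q) is (¬P → ¬Q). It is equivalent to the converse, not to the original.
Here P = 'ABCD is a square' and Q = 'ABCD is a rectangle'.

If not (ABCD is a square), then not (ABCD is a rectangle).


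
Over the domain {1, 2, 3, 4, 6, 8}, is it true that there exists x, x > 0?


Evaluate the predicate on each element: 1:T, 2:T, 3:T, 4:T, 6:T, 8:T.
Witness x = 1 satisfies the predicate.

T


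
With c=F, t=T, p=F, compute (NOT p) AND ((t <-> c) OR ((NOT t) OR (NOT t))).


Substitute c=F, t=T, p=F:
NOT p = T
t <-> c = T <-> F = F
NOT t = F
NOT t = F
(NOT t) OR (NOT t) = F OR F = F
(t <-> c) OR ((NOT t) OR (NOT t)) = F OR F = F
(NOT p) AND ((t <-> c) OR ((NOT t) OR (NOT t))) = T AND F = F

F


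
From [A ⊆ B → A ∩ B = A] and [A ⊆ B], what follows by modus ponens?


Modus ponens: from (P → Q) and P, infer Q.
P = 'A ⊆ B' is asserted, and P → Q holds, so Q follows.

A ∩ B = A.


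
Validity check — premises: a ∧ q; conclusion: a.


This matches the form of conjunction elimination: the conclusion follows in every model of the premises.

Valid.


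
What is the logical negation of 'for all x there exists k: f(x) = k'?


Negation flips each quantifier (∀↔∃) and negates the inner predicate.
¬(for all x there exists k: φ) = there exists x for all k: ¬φ.

there exists x for all k: NOT(f(x) = k)


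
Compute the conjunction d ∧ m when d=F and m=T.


Conjunction is true only when both operands are true.
Substitute: d=F, m=T.
F ∧ T evaluates to F.

F


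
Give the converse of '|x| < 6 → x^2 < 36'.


The converse of (P → Q) is (Q → P). It is not in general equivalent to the original.
Here P = '|x| < 6' and Q = 'x^2 < 36'.

If x^2 < 36, then |x| < 6.


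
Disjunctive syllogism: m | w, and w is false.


Disjunctive syllogism: from (P ∨ Q) and ¬P, infer Q.
One disjunct, 'w', is ruled out; the other must hold.

m


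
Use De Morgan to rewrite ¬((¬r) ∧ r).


De Morgan: the negation of a conjunction is the disjunction of the negations.
Distribute ¬ across ∧, flipping it to ∨, and negate each literal.

r ∨ (¬r)


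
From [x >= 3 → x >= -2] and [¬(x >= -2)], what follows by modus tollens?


Modus tollens: from (P → Q) and ¬Q, infer ¬P.
Q = 'x >= -2' is denied; since P → Q, P must also fail.

Not (x >= 3).


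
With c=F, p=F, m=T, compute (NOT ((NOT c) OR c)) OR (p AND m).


Substitute c=F, p=F, m=T:
NOT c = T
(NOT c) OR c = T OR F = T
NOT ((NOT c) OR c) = F
p AND m = F AND T = F
(NOT ((NOT c) OR c)) OR (p AND m) = F OR F = F

F


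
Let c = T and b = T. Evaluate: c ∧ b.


Conjunction is true only when both operands are true.
Substitute: c=T, b=T.
T ∧ T evaluates to T.

T


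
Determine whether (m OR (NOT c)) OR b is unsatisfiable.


Truth table over {b, c, m}:
b | c | m | φ
-------------
F | F | F | T
T | F | F | T
F | T | F | F
T | T | F | T
F | F | T | T
T | F | T | T
F | T | T | T
T | T | T | T
Satisfying assignment at row 1: b=F, c=F, m=F gives T.

No, it is not a contradiction.


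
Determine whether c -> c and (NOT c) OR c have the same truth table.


Compare truth tables:
c | φ | ψ
---------
F | T | T
T | T | T
The columns φ and ψ agree on every row.

Yes, they are logically equivalent.


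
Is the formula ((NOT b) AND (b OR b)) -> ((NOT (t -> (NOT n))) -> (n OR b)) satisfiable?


Search for a satisfying assignment over {b, n, t}.
Try b=F, n=F, t=F: the formula evaluates to T.
A satisfying assignment exists.

Satisfiable.


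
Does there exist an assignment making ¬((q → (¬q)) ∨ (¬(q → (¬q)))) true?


Check all 2 assignments over {q}:
q | φ
-----
F | F
T | F
No assignment makes the formula true.

Unsatisfiable.


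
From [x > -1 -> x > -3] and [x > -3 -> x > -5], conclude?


Hypothetical syllogism: from (P → Q) and (Q → R), infer (P → R).
Chain the two implications through the shared middle term 'x > -3'.

x > -1 -> x > -5


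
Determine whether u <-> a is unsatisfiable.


Truth table over {a, u}:
a | u | φ
---------
F | F | T
T | F | F
F | T | F
T | T | T
Satisfying assignment at row 1: a=F, u=F gives T.

No, it is not a contradiction.


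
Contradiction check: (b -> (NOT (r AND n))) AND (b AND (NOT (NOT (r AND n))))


Truth table over {b, n, r}:
b | n | r | φ
-------------
F | F | F | F
T | F | F | F
F | T | F | F
T | T | F | F
F | F | T | F
T | F | T | F
F | T | T | F
T | T | T | F
Every row is false.

Yes, it is a contradiction.


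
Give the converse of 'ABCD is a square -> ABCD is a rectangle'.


The converse of (P → Q) is (Q → P). It is not in general equivalent to the original.
Here P = 'ABCD is a square' and Q = 'ABCD is a rectangle'.

If ABCD is a rectangle, then ABCD is a square.


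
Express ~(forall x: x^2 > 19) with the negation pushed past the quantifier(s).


¬(forall x: φ) = exists x: ¬φ, and ¬(exists x: φ) = forall x: ¬φ.
Apply to the universal statement.

exists x: ~(x^2 > 19)


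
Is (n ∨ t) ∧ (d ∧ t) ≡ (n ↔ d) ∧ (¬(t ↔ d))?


Compare truth tables:
d | n | t | φ | ψ
-----------------
F | F | F | F | F
T | F | F | F | F
F | T | F | F | F
T | T | F | F | T
F | F | T | F | T
T | F | T | T | F
F | T | T | F | F
T | T | T | T | F
They differ at row 4 (d=T, n=T, t=F): φ=F but ψ=T.

No, they are not logically equivalent.


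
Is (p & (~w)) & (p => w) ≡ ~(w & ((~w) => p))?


Compare truth tables:
p | w | φ | ψ
-------------
False | False | False | True
True | False | False | True
False | True | False | False
True | True | False | False
They differ at row 1 (p=False, w=False): φ=False but ψ=True.

No, they are not logically equivalent.


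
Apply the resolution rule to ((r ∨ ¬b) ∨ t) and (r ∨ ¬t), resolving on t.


The clauses contain complementary literals t and ¬t.
Resolution eliminates this pair and disjoins the remaining literals (merging duplicates).

(r ∨ ¬b)


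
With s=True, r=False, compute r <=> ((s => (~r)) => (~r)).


Substitute s=True, r=False:
~r = True
s => (~r) = True => True = True
~r = True
(s => (~r)) => (~r) = True => True = True
r <=> ((s => (~r)) => (~r)) = False <=> True = False

False


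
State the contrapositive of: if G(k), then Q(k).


The contrapositive of (P → Q) is (¬Q → ¬P); it is logically equivalent to the original.
Here P = 'G(k)' and Q = 'Q(k)'.

If not (Q(k)), then not (G(k)).


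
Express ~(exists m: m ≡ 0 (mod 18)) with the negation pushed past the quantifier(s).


¬(forall x: φ) = exists x: ¬φ, and ¬(exists x: φ) = forall x: ¬φ.
Apply to the existential statement.

forall m: ~(m ≡ 0 (mod 18))


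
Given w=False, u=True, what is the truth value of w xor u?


Exclusive or is true when exactly one operand is true.
Substitute: w=False, u=True.
False xor True evaluates to True.

True


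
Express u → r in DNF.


Step 1: Rewrite u → r as ¬u ∨ r.

(¬u) ∨ r


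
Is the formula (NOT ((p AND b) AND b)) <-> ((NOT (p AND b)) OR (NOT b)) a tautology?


Build the truth table over {b, p}:
b | p | φ
---------
F | F | T
T | F | T
F | T | T
T | T | T
Every row evaluates to true.

Yes, it is a tautology.


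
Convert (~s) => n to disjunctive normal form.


Step 1: Rewrite (¬s) → n as ¬(¬s) ∨ n.
Step 2: Eliminate any double negations (¬¬X = X).

s | n


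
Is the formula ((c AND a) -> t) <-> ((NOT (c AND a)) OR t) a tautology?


Build the truth table over {a, c, t}:
a | c | t | φ
-------------
F | F | F | T
T | F | F | T
F | T | F | T
T | T | F | T
F | F | T | T
T | F | T | T
F | T | T | T
T | T | T | T
Every row evaluates to true.

Yes, it is a tautology.


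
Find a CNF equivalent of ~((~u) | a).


Step 1: Apply De Morgan: ¬((¬u) ∨ a) = ¬(¬u) ∧ ¬a.
Step 2: Eliminate any double negations (¬¬X = X).

u & (~a)


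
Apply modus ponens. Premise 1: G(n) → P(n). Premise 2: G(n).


Modus ponens: from (P → Q) and P, infer Q.
P = 'G(n)' is asserted, and P → Q holds, so Q follows.

P(n).


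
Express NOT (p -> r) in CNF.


Step 1: Rewrite p → r as ¬p ∨ r.
Step 2: Negate: ¬(¬p ∨ r) = p ∧ ¬r (De Morgan + double negation).

p AND (NOT r)


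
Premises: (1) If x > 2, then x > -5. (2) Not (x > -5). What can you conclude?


Modus tollens: from (P → Q) and ¬Q, infer ¬P.
Q = 'x > -5' is denied; since P → Q, P must also fail.

Not (x > 2).


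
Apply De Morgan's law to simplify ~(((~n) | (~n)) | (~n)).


De Morgan: the negation of a disjunction is the conjunction of the negations.
Distribute ~ across |, flipping it to &, and negate each literal.

(n & n) & n


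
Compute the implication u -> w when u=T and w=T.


Implication is false only when antecedent is true and consequent is false.
Substitute: u=T, w=T.
T -> T evaluates to T.

T


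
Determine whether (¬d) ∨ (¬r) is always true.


Build the truth table over {d, r}:
d | r | φ
---------
F | F | T
T | F | T
F | T | T
T | T | F
Counterexample at row 4: with d=T, r=T, the formula is F.

No, it is not a tautology.


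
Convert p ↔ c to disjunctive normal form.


Step 1: p ↔ c is true exactly when both agree: (p ∧ c) ∨ (¬p ∧ ¬c).

(p ∧ c) ∨ ((¬p) ∧ (¬c))


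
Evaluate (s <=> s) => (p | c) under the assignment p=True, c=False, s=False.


Substitute p=True, c=False, s=False:
s <=> s = False <=> False = True
p | c = True | False = True
(s <=> s) => (p | c) = True => True = True

True


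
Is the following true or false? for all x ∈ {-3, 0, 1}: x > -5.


Evaluate the predicate on each element: -3:T, 0:T, 1:T.
Every element satisfies the predicate.

T


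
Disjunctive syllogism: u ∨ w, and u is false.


Disjunctive syllogism: from (P ∨ Q) and ¬P, infer Q.
One disjunct, 'u', is ruled out; the other must hold.

w


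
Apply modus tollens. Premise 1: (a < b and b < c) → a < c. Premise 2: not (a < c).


Modus tollens: from (P → Q) and ¬Q, infer ¬P.
Q = 'a < c' is denied; since P → Q, P must also fail.

Not ((a < b and b < c)).


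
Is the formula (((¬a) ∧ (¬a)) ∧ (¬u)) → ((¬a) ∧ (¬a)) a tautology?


Build the truth table over {a, u}:
a | u | φ
---------
F | F | T
T | F | T
F | T | T
T | T | T
Every row evaluates to true.

Yes, it is a tautology.


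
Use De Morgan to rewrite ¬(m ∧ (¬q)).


De Morgan: the negation of a conjunction is the disjunction of the negations.
Distribute ¬ across ∧, flipping it to ∨, and negate each literal.

(¬m) ∨ q


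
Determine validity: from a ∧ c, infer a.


This matches the form of conjunction elimination: the conclusion follows in every model of the premises.

Valid.


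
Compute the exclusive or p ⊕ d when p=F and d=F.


Exclusive or is true when exactly one operand is true.
Substitute: p=F, d=F.
F ⊕ F evaluates to F.

F


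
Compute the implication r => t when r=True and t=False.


Implication is false only when antecedent is true and consequent is false.
Substitute: r=True, t=False.
True => False evaluates to False.

False


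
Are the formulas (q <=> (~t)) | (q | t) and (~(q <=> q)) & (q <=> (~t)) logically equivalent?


Compare truth tables:
q | t | φ | ψ
-------------
False | False | False | False
True | False | True | False
False | True | True | False
True | True | True | False
They differ at row 2 (q=True, t=False): φ=True but ψ=False.

No, they are not logically equivalent.


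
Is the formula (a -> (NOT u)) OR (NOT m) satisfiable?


Search for a satisfying assignment over {a, m, u}.
Try a=F, m=F, u=F: the formula evaluates to T.
A satisfying assignment exists.

Satisfiable.


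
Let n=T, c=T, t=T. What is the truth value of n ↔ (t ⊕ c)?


Substitute n=T, c=T, t=T:
t ⊕ c = T ⊕ T = F
n ↔ (t ⊕ c) = T ↔ F = F

F


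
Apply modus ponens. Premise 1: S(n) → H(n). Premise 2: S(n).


Modus ponens: from (P → Q) and P, infer Q.
P = 'S(n)' is asserted, and P → Q holds, so Q follows.

H(n).


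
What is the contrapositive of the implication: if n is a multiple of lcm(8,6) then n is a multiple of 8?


The contrapositive of (P → Q) is (¬Q → ¬P); it is logically equivalent to the original.
Here P = 'n is a multiple of lcm(8,6)' and Q = 'n is a multiple of 8'.

If not (n is a multiple of 8), then not (n is a multiple of lcm(8,6)).


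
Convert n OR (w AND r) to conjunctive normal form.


Step 1: Distribute ∨ over ∧: n ∨ (w ∧ r) = (n ∨ w) ∧ (n ∨ r).

(n OR w) AND (n OR r)


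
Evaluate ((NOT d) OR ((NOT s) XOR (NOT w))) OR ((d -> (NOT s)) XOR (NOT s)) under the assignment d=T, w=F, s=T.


Substitute d=T, w=F, s=T:
NOT d = F
NOT s = F
NOT w = T
(NOT s) XOR (NOT w) = F XOR T = T
(NOT d) OR ((NOT s) XOR (NOT w)) = F OR T = T
NOT s = F
d -> (NOT s) = T -> F = F
NOT s = F
(d -> (NOT s)) XOR (NOT s) = F XOR F = F
((NOT d) OR ((NOT s) XOR (NOT w))) OR ((d -> (NOT s)) XOR (NOT s)) = T OR F = T

T


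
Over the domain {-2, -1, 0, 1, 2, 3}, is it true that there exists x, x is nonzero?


Evaluate the predicate on each element: -2:T, -1:T, 0:F, 1:T, 2:T, 3:T.
Witness x = -2 satisfies the predicate.

T


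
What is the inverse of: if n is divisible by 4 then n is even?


The inverse of (P → Q) is (¬P → ¬Q). It is equivalent to the converse, not to the original.
Here P = 'n is divisible by 4' and Q = 'n is even'.

If not (n is divisible by 4), then not (n is even).


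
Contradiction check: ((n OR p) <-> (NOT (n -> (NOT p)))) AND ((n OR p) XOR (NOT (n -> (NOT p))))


Truth table over {n, p}:
n | p | φ
---------
F | F | F
T | F | F
F | T | F
T | T | F
Every row is false.

Yes, it is a contradiction.


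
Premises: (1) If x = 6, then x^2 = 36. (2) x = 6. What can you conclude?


Modus ponens: from (P → Q) and P, infer Q.
P = 'x = 6' is asserted, and P → Q holds, so Q follows.

x^2 = 36.


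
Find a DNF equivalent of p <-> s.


Step 1: p ↔ s is true exactly when both agree: (p ∧ s) ∨ (¬p ∧ ¬s).

(p AND s) OR ((NOT p) AND (NOT s))


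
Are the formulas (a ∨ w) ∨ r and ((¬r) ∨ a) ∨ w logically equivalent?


Compare truth tables:
a | r | w | φ | ψ
-----------------
F | F | F | F | T
T | F | F | T | T
F | T | F | T | F
T | T | F | T | T
F | F | T | T | T
T | F | T | T | T
F | T | T | T | T
T | T | T | T | T
They differ at row 1 (a=F, r=F, w=F): φ=F but ψ=T.

No, they are not logically equivalent.


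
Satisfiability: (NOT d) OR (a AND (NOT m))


Search for a satisfying assignment over {a, d, m}.
Try a=F, d=F, m=F: the formula evaluates to T.
A satisfying assignment exists.

Satisfiable.


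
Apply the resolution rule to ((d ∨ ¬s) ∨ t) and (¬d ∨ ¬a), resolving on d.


The clauses contain complementary literals d and ¬d.
Resolution eliminates this pair and disjoins the remaining literals (merging duplicates).

((t ∨ ¬s) ∨ ¬a)


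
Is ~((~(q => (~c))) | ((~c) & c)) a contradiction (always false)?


Truth table over {c, q}:
c | q | φ
---------
False | False | True
True | False | True
False | True | True
True | True | False
Satisfying assignment at row 1: c=False, q=False gives True.

No, it is not a contradiction.


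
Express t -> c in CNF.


Step 1: Rewrite t → c as ¬t ∨ c.

(NOT t) OR c


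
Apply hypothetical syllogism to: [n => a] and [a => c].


Hypothetical syllogism: from (P → Q) and (Q → R), infer (P → R).
Chain the two implications through the shared middle term 'a'.

n => c


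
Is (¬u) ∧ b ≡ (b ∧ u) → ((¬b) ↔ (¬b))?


Compare truth tables:
b | u | φ | ψ
-------------
F | F | F | T
T | F | T | T
F | T | F | T
T | T | F | T
They differ at row 1 (b=F, u=F): φ=F but ψ=T.

No, they are not logically equivalent.


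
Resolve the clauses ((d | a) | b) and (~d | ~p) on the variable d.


The clauses contain complementary literals d and ~d.
Resolution eliminates this pair and disjoins the remaining literals (merging duplicates).

((a | b) | ~p)


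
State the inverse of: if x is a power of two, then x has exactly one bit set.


The inverse of (P → Q) is (¬P → ¬Q). It is equivalent to the converse, not to the original.
Here P = 'x is a power of two' and Q = 'x has exactly one bit set'.

If not (x is a power of two), then not (x has exactly one bit set).


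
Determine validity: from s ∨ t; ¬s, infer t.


This matches the form of disjunctive syllogism: the conclusion follows in every model of the premises.

Valid.


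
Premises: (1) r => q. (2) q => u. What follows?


Hypothetical syllogism: from (P → Q) and (Q → R), infer (P → R).
Chain the two implications through the shared middle term 'q'.

r => u


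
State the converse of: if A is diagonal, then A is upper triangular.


The converse of (P → Q) is (Q → P). It is not in general equivalent to the original.
Here P = 'A is diagonal' and Q = 'A is upper triangular'.

If A is upper triangular, then A is diagonal.


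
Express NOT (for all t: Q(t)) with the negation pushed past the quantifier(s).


¬(for all x: φ) = there exists x: ¬φ, and ¬(there exists x: φ) = for all x: ¬φ.
Apply to the universal statement.

there exists t: NOT(Q(t))


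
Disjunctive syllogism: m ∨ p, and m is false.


Disjunctive syllogism: from (P ∨ Q) and ¬P, infer Q.
One disjunct, 'm', is ruled out; the other must hold.

p


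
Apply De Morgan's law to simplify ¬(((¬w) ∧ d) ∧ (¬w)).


De Morgan: the negation of a conjunction is the disjunction of the negations.
Distribute ¬ across ∧, flipping it to ∨, and negate each literal.

(w ∨ (¬d)) ∨ w


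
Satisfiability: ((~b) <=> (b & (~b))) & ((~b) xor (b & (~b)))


Check all 2 assignments over {b}:
b | φ
-----
False | False
True | False
No assignment makes the formula true.

Unsatisfiable.


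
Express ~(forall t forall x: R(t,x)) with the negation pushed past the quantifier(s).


Negation flips each quantifier (∀↔∃) and negates the inner predicate.
¬(forall t forall x: φ) = exists t exists x: ¬φ.

exists t exists x: ~(R(t,x))


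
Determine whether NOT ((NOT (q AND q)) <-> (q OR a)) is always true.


Build the truth table over {a, q}:
a | q | φ
---------
F | F | T
T | F | F
F | T | T
T | T | T
Counterexample at row 2: with a=T, q=F, the formula is F.

No, it is not a tautology.


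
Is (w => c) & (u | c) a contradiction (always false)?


Truth table over {c, u, w}:
c | u | w | φ
-------------
False | False | False | False
True | False | False | True
False | True | False | True
True | True | False | True
False | False | True | False
True | False | True | True
False | True | True | False
True | True | True | True
Satisfying assignment at row 2: c=True, u=False, w=False gives True.

No, it is not a contradiction.


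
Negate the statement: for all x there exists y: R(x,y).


Negation flips each quantifier (∀↔∃) and negates the inner predicate.
¬(for all x there exists y: φ) = there exists x for all y: ¬φ.

there exists x for all y: NOT(R(x,y))


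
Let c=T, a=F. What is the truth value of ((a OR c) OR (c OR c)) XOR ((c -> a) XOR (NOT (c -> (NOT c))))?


Substitute c=T, a=F:
a OR c = F OR T = T
c OR c = T OR T = T
(a OR c) OR (c OR c) = T OR T = T
c -> a = T -> F = F
NOT c = F
c -> (NOT c) = T -> F = F
NOT (c -> (NOT c)) = T
(c -> a) XOR (NOT (c -> (NOT c))) = F XOR T = T
((a OR c) OR (c OR c)) XOR ((c -> a) XOR (NOT (c -> (NOT c)))) = T XOR T = F

F


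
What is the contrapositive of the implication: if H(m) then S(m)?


The contrapositive of (P → Q) is (¬Q → ¬P); it is logically equivalent to the original.
Here P = 'H(m)' and Q = 'S(m)'.

If not (S(m)), then not (H(m)).


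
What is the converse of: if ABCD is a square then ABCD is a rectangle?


The converse of (P → Q) is (Q → P). It is not in general equivalent to the original.
Here P = 'ABCD is a square' and Q = 'ABCD is a rectangle'.

If ABCD is a rectangle, then ABCD is a square.


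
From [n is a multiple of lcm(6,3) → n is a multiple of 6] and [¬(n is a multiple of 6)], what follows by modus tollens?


Modus tollens: from (P → Q) and ¬Q, infer ¬P.
Q = 'n is a multiple of 6' is denied; since P → Q, P must also fail.

Not (n is a multiple of lcm(6,3)).


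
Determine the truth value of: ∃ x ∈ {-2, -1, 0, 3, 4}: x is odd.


Evaluate the predicate on each element: -2:F, -1:T, 0:F, 3:T, 4:F.
Witness x = -1 satisfies the predicate.

T


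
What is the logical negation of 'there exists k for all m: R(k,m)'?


Negation flips each quantifier (∀↔∃) and negates the inner predicate.
¬(there exists k for all m: φ) = for all k there exists m: ¬φ.

for all k there exists m: NOT(R(k,m))


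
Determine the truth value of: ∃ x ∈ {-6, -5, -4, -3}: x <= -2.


Evaluate the predicate on each element: -6:T, -5:T, -4:T, -3:T.
Witness x = -6 satisfies the predicate.

T


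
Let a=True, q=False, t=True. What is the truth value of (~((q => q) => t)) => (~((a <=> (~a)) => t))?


Substitute a=True, q=False, t=True:
q => q = False => False = True
(q => q) => t = True => True = True
~((q => q) => t) = False
~a = False
a <=> (~a) = True <=> False = False
(a <=> (~a)) => t = False => True = True
~((a <=> (~a)) => t) = False
(~((q => q) => t)) => (~((a <=> (~a)) => t)) = False => False = True

True


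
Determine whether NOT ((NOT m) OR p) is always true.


Build the truth table over {m, p}:
m | p | φ
---------
F | F | F
T | F | T
F | T | F
T | T | F
Counterexample at row 1: with m=F, p=F, the formula is F.

No, it is not a tautology.


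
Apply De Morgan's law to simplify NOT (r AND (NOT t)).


De Morgan: the negation of a conjunction is the disjunction of the negations.
Distribute NOT across AND, flipping it to OR, and negate each literal.

(NOT r) OR t
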